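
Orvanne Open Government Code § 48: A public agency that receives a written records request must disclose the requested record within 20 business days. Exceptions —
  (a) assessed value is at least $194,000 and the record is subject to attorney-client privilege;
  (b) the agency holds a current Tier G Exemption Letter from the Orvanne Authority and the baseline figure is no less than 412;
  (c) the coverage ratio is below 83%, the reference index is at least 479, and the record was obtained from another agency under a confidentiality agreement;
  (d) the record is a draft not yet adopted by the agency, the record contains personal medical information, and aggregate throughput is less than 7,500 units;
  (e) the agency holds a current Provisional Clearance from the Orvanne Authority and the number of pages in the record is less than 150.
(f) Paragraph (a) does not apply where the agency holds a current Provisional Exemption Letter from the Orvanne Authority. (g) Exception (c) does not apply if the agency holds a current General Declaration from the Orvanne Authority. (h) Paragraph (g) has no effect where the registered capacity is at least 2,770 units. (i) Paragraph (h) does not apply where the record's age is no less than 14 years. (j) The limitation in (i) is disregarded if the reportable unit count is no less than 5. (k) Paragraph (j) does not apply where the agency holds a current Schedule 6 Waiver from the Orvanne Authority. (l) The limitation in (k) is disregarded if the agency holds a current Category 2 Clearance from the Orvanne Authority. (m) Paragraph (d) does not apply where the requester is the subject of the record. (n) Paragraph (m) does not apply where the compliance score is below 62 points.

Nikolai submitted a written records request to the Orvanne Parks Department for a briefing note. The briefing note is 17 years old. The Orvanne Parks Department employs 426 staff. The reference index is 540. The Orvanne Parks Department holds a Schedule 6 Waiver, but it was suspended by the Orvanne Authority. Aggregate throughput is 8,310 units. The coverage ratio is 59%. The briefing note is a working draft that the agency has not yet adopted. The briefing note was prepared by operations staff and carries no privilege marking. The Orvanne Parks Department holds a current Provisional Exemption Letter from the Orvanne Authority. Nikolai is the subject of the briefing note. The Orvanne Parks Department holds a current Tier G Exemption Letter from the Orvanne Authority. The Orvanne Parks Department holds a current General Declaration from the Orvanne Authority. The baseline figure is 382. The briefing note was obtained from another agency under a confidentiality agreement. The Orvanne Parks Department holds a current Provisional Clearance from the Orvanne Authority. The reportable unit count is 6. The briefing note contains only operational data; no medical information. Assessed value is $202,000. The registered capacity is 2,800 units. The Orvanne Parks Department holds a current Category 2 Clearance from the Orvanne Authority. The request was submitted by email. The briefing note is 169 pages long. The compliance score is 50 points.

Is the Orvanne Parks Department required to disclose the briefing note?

No — exception (c) applies; the Orvanne Parks Department is not required to disclose the briefing note.

Exception (a) does not apply: the briefing note carries no privilege marking.
Exception (b) does not apply: the baseline figure is 382, short of 412.
All of (c)'s requirements are met (the coverage ratio is 59%, below the 83% limit; the reference index is 540, meeting the 479 threshold; the briefing note was obtained under a confidentiality agreement). Considering the limiting provisions: (g) is triggered (a current General Declaration is held), but is displaced by (h): (h) is triggered — the registered capacity is 2,800 units, meeting the 2,770 units threshold. (i) operates (the record's age is 17 years, meeting the 14 years threshold), but is set aside by (j): (j) operates against (i): the reportable unit count is 6, meeting the 5 threshold. (k), which would lift (j), is not triggered — there is no Schedule 6 Waiver in force. So (c) applies.
Exception (d) fails — the briefing note contains only operational data.
Exception (e) does not apply: the number of pages in the record is 169, not less than 150.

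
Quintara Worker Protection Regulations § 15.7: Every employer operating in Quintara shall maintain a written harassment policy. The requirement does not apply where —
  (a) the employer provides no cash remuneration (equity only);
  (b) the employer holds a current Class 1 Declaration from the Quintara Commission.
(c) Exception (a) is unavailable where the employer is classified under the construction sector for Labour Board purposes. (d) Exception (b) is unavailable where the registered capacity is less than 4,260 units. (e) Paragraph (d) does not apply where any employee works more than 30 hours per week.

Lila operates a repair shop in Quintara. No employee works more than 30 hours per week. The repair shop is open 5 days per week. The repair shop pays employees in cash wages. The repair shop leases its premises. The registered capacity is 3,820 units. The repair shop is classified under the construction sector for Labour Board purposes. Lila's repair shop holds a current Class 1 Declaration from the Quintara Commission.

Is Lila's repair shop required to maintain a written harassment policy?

Yes — Lila's repair shop must maintain a written harassment policy.

Exception (a) fails — employees are paid cash wages.
All of (b)'s requirements are met (a current Class 1 Declaration is held). Turning to paragraphs (d)–(e): (d) operates against (b): the registered capacity is 3,820 units, less than the 4,260 units limit. (e), which would lift (d), does not operate here — no employee exceeds 30 hours/week. Exception (b) does not apply.
Every exception is unavailable, so the rule governs.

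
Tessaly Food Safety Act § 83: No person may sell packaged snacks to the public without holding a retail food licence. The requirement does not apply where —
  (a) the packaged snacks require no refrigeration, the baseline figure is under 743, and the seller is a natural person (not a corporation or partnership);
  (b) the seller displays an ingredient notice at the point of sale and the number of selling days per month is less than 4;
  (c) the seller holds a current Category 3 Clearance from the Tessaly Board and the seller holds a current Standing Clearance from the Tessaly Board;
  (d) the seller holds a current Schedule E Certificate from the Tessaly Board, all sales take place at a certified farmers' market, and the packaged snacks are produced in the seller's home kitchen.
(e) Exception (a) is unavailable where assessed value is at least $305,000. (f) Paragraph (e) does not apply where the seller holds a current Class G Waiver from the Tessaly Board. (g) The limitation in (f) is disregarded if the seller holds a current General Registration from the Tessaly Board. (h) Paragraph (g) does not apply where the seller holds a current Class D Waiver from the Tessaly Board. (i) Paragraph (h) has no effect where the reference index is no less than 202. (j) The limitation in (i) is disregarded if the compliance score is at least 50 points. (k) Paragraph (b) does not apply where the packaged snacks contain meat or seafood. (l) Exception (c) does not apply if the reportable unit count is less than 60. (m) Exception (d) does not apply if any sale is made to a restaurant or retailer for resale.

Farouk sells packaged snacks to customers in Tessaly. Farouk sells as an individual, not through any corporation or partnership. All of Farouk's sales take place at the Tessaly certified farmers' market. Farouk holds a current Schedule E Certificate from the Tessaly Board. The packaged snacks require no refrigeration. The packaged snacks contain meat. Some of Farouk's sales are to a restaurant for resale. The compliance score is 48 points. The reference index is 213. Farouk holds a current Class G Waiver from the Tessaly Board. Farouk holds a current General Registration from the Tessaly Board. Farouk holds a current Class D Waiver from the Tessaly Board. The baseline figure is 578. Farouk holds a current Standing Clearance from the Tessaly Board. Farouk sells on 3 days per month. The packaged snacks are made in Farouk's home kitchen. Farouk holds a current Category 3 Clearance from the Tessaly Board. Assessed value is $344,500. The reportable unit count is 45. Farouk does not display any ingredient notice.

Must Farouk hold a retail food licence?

Exception (a): the packaged snacks are shelf-stable; the baseline figure is 578, under the 743 limit; the seller is a natural person — every condition holds. However, paragraphs (e)–(j) must be considered: (e) is engaged — assessed value is $344,500, meeting the $305,000 threshold. (f) operates (a current Class G Waiver is held), but is itself disapplied by (g): (g) operates — a current General Registration is held. (h) applies (a current Class D Waiver is held), but is overridden by (i): (i) is engaged — the reference index is 213, meeting the 202 threshold. (j) is not engaged (the compliance score is 48 points, short of 50 points), so (i) stands. So (a) is unavailable.
Exception (b) requires that the seller displays an ingredient notice at the point of sale; but no ingredient notice is displayed, so (b) is unavailable.
Exception (c): a current Category 3 Clearance is held; a current Standing Clearance is held — every condition holds. However, paragraph (l) must be considered: (l) operates against (c): the reportable unit count is 45, less than the 60 limit. Exception (c) does not apply.
Exception (d) is satisfied on its face — a current Schedule E Certificate is held; all sales are at a certified farmers' market; the packaged snacks are home-kitchen produced. However, paragraph (m) must be considered: (m) operates against (d): some sales are to a restaurant for resale. Exception (d) does not apply.
No exception applies. The general rule governs.

Yes — Farouk must hold a retail food licence.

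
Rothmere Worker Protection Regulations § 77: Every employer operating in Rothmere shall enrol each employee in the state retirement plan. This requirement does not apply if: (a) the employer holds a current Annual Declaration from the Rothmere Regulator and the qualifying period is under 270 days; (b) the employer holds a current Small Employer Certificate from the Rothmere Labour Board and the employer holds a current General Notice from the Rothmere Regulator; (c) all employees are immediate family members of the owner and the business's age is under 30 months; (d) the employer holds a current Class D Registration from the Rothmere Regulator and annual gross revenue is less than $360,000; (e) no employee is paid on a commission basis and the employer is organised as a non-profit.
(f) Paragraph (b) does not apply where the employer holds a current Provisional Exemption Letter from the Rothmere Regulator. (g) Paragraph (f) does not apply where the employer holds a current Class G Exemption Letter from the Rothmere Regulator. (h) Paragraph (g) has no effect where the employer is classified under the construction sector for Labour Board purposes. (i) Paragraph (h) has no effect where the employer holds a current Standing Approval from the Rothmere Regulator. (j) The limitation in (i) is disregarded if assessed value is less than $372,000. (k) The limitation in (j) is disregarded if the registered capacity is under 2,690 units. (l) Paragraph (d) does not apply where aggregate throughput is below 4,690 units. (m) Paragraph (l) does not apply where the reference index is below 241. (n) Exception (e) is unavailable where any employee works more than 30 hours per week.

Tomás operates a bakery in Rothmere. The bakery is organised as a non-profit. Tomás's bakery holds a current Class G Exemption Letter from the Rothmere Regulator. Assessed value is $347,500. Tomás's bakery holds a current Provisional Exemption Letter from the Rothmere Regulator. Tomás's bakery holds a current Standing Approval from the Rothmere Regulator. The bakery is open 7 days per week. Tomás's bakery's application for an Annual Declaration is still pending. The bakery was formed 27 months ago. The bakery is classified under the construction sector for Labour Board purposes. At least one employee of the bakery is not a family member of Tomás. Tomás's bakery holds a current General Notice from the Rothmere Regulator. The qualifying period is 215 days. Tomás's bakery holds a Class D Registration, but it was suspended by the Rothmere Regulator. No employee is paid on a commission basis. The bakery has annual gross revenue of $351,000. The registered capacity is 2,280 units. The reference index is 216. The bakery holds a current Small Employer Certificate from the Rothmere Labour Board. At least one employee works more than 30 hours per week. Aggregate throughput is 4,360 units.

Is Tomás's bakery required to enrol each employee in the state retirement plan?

No — exception (b) applies; Tomás's bakery is not required to enrol each employee in the state retirement plan.

Exception (a) requires that the employer holds a current Annual Declaration from the Rothmere Regulator; but the Annual Declaration is not current, so (a) is unavailable.
All of (b)'s requirements are met (a current Small Employer Certificate is held; a current General Notice is held). Considering the limiting provisions: (f) operates (a current Provisional Exemption Letter is held), but is overridden by (g): (g) operates against (f): a current Class G Exemption Letter is held. (h) is engaged (the bakery is classified under the construction sector), but is overridden by (i): (i) operates against (h): a current Standing Approval is held. (j) is triggered (assessed value is $347,500, less than the $372,000 limit), but is displaced by (k): (k) applies — the registered capacity is 2,280 units, under the 2,690 units limit. (b) remains available.
Exception (c) fails — at least one employee is not a family member.
Exception (d) requires that the employer holds a current Class D Registration from the Rothmere Regulator; but the Class D Registration is not current, so (d) is unavailable.
Exception (e): no employee is paid on commission; the employer is a non-profit — every condition holds. Turning to paragraph (n): (n) operates against (e): at least one employee exceeds 30 hours/week. (e) is therefore removed.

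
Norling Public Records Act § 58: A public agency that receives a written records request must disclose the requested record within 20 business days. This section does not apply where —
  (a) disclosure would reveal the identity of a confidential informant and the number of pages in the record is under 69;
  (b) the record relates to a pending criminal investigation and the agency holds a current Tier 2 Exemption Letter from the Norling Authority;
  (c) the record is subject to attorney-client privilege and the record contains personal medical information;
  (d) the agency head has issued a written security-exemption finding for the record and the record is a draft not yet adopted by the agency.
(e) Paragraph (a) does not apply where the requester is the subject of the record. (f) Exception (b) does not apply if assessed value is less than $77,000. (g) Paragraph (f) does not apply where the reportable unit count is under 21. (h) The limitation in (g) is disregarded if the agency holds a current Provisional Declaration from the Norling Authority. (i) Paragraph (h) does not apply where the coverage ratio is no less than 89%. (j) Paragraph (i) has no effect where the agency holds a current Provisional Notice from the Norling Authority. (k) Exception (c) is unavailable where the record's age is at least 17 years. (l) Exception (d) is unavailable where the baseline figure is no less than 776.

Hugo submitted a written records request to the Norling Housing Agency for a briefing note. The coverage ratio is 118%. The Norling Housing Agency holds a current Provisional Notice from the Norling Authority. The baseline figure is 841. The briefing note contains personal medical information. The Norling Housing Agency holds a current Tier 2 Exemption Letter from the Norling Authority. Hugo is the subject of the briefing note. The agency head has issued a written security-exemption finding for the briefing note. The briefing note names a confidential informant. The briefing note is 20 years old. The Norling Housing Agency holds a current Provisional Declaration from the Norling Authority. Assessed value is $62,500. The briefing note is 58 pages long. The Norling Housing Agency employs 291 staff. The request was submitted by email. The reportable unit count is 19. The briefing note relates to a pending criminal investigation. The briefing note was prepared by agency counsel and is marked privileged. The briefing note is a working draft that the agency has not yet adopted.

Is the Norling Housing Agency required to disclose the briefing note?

Exception (a) is satisfied on its face — the briefing note names a confidential informant; the number of pages in the record is 58, under the 69 limit. But applying paragraph (e): (e) is engaged — Hugo is the subject of the briefing note. So (a) is unavailable.
Exception (b)'s conditions are all satisfied: the briefing note relates to a pending investigation; a current Tier 2 Exemption Letter is held. However, paragraphs (f)–(j) must be considered: (f) operates against (b): assessed value is $62,500, less than the $77,000 limit. (g) is triggered (the reportable unit count is 19, under the 21 limit), but yields to (h): (h) applies — a current Provisional Declaration is held. (i) would limit (h) — the coverage ratio is 118%, meeting the 89% threshold — but (j) sets (i) aside: (j) is engaged — a current Provisional Notice is held. (b) is therefore removed.
Exception (c)'s conditions are all satisfied: the briefing note is privileged; the briefing note contains personal medical information. But applying paragraph (k): (k) is engaged — the record's age is 20 years, meeting the 17 years threshold. So (c) is unavailable.
Exception (d)'s conditions are all satisfied: a written security-exemption finding has been issued; the briefing note is an unadopted draft. Turning to paragraph (l): (l) operates — the baseline figure is 841, meeting the 776 threshold. Exception (d) does not apply.
No exception displaces § 58.

Yes — the Norling Housing Agency must disclose the briefing note.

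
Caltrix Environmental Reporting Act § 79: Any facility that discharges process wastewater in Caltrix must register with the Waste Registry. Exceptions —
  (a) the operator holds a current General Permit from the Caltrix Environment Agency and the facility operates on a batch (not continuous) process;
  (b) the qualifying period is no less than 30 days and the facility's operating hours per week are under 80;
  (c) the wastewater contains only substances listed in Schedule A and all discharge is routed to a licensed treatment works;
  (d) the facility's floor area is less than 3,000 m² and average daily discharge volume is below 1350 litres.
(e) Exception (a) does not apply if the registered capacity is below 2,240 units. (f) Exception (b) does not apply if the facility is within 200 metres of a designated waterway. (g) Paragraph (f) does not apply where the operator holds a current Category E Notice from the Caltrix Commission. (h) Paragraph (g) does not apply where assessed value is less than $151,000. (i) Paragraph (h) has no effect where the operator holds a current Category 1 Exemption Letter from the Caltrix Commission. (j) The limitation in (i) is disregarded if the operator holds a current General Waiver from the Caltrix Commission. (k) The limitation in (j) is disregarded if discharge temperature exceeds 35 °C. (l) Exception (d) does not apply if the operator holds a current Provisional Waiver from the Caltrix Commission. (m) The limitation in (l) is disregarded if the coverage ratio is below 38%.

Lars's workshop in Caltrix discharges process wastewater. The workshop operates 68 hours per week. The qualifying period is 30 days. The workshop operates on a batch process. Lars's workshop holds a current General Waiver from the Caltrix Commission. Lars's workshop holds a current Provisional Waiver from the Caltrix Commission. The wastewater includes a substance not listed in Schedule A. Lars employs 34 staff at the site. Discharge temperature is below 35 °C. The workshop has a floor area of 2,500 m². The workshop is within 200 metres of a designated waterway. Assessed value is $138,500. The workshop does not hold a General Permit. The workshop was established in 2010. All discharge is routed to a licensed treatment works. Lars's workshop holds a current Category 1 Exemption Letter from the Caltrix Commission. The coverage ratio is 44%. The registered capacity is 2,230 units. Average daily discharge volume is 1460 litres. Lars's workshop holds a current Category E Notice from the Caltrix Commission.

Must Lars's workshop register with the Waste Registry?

Yes — Lars's workshop must register with the Waste Registry.

Exception (a) requires that the operator holds a current General Permit from the Caltrix Environment Agency; but no General Permit is held, so (a) is unavailable.
Exception (b)'s conditions are all satisfied: the qualifying period is 30 days, meeting the 30 days threshold; the facility's operating hours per week are 68, under the 80 limit. But: (f) operates against (b): the workshop is within 200 m of a designated waterway. (g) would limit (f) — a current Category E Notice is held — but (h) sets (g) aside: (h) is triggered — assessed value is $138,500, less than the $151,000 limit. (i) applies (a current Category 1 Exemption Letter is held), but is displaced by (j): (j) operates against (i): a current General Waiver is held. (k) is not engaged (discharge temperature is below 35 °C), so (j) stands. Exception (b) does not apply.
Exception (c) does not apply: the wastewater includes a non-Schedule-A substance.
Exception (d) requires that average daily discharge volume is below 1350 litres; but average daily discharge volume is 1460 litres, not below 1350 litres, so (d) is unavailable.
No exception displaces § 79.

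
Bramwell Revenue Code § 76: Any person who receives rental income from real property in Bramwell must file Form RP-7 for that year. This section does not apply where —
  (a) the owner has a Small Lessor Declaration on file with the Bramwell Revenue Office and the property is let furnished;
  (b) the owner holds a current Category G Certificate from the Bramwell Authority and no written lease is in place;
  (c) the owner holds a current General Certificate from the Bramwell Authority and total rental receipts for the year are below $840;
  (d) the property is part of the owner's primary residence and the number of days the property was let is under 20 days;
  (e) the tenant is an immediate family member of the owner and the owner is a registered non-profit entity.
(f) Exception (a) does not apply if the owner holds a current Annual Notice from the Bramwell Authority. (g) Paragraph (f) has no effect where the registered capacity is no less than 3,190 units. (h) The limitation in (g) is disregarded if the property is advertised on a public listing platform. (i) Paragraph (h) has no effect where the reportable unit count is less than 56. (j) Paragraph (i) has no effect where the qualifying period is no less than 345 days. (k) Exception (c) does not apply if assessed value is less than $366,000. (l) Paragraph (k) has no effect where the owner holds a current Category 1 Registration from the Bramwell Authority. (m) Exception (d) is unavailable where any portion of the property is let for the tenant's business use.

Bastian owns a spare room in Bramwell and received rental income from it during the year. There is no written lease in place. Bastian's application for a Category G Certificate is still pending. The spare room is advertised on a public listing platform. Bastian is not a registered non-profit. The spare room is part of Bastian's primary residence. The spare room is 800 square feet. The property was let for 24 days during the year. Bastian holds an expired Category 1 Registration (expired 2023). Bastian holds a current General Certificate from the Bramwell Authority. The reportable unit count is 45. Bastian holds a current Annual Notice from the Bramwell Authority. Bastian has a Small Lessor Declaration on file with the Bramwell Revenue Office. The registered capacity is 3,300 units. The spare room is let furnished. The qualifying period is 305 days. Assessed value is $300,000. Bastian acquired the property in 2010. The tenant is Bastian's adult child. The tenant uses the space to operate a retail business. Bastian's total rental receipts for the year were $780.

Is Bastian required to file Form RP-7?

Exception (a): a Small Lessor Declaration is on file; the property is let furnished — every condition holds. Considering the limiting provisions: (f) applies (a current Annual Notice is held), but is overridden by (g): (g) is triggered — the registered capacity is 3,300 units, meeting the 3,190 units threshold. (h) would limit (g) — the property is publicly advertised — but (i) sets (h) aside: (i) is triggered — the reportable unit count is 45, less than the 56 limit. (j) is inapplicable (the qualifying period is 305 days, short of 345 days), so (i) stands. So (a) applies.
Exception (b) requires that the owner holds a current Category G Certificate from the Bramwell Authority; but there is no Category G Certificate in force, so (b) is unavailable.
All of (c)'s requirements are met (a current General Certificate is held; total rental receipts for the year are $780, below the $840 limit). But: (k) is engaged — assessed value is $300,000, less than the $366,000 limit. (l) is inapplicable (the Category 1 Registration is not current), so (k) stands. Exception (c) does not apply.
Exception (d) requires that the number of days the property was let is under 20 days; but the number of days the property was let is 24 days, not under 20 days, so (d) is unavailable.
Exception (e) requires that the owner is a registered non-profit entity; but Bastian is not a registered non-profit, so (e) is unavailable.

No — exception (a) applies; Bastian is not required to file Form RP-7.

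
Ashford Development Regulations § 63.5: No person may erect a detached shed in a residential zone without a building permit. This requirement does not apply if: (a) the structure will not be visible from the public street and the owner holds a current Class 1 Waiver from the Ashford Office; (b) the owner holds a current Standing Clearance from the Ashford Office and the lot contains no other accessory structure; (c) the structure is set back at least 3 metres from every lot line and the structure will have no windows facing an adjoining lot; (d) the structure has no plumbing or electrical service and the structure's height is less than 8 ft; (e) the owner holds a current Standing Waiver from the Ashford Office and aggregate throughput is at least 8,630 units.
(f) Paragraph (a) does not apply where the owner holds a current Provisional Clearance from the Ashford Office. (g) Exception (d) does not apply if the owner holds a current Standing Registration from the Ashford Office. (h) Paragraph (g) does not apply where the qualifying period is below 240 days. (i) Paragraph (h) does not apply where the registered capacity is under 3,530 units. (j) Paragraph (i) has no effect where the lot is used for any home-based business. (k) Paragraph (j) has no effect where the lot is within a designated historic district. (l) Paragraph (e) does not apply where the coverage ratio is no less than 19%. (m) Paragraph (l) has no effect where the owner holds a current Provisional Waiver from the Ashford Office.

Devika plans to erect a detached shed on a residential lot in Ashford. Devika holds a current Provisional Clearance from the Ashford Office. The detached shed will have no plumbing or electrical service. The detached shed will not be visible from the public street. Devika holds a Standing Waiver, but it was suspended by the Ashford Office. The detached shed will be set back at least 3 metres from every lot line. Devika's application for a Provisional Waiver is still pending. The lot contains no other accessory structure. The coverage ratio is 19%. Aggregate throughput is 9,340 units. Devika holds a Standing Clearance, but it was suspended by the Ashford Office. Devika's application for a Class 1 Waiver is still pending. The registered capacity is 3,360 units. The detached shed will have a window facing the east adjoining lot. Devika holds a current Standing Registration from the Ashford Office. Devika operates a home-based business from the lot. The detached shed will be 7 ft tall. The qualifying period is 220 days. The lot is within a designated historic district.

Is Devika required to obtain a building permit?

Exception (a) does not apply: the Class 1 Waiver is not current.
Exception (b) fails — the Standing Clearance is not current.
Exception (c) fails — a window faces an adjoining lot.
Exception (d) is satisfied on its face — there is no plumbing or electrical service; the structure's height is 7 ft, less than the 8 ft limit. But applying paragraphs (g)–(k): (g) operates — a current Standing Registration is held. (h) would limit (g) — the qualifying period is 220 days, below the 240 days limit — but (i) sets (h) aside: (i) applies — the registered capacity is 3,360 units, under the 3,530 units limit. (j) would limit (i) — a home-based business operates on the lot — but (k) sets (j) aside: (k) operates — the lot is in a historic district. Exception (d) does not apply.
Exception (e) does not apply: there is no Standing Waiver in force.
No exception applies. The general rule governs.

Yes — Devika must obtain a building permit.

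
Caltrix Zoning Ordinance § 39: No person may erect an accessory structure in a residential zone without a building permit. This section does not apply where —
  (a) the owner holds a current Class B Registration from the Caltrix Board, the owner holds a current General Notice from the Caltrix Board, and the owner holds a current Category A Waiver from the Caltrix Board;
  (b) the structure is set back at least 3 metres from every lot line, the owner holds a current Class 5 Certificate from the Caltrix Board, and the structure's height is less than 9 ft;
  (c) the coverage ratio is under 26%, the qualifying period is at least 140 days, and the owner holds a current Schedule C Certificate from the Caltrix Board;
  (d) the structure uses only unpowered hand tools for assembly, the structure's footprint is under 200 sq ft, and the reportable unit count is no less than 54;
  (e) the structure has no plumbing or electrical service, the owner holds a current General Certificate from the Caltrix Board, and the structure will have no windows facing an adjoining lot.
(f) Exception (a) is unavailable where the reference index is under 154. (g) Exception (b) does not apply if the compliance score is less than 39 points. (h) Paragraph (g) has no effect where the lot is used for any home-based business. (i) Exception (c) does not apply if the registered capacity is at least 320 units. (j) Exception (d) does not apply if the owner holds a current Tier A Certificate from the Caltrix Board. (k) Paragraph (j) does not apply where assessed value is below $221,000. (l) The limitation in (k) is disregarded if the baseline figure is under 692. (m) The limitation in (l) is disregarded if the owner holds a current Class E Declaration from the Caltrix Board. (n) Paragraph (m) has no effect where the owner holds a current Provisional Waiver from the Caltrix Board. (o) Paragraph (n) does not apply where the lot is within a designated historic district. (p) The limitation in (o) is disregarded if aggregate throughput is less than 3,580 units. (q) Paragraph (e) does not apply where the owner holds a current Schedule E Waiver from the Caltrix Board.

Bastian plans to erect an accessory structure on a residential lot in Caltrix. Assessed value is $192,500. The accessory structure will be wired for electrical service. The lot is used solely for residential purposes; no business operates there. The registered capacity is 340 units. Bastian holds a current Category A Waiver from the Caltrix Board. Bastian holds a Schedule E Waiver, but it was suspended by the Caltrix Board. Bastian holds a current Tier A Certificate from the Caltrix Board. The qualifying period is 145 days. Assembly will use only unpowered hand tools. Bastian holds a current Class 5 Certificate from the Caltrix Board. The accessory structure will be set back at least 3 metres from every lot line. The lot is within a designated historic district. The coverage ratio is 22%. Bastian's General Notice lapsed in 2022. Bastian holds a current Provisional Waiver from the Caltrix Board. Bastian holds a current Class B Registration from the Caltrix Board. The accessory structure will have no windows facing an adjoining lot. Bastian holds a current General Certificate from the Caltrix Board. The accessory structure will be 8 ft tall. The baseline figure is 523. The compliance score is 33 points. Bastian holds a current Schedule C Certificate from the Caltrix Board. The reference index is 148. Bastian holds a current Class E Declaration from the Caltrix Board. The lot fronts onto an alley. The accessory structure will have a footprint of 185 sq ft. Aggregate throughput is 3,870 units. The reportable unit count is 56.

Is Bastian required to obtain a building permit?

Exception (a) requires that the owner holds a current General Notice from the Caltrix Board; but there is no General Notice in force, so (a) is unavailable.
All of (b)'s requirements are met (the setback is at least 3 m on every side; a current Class 5 Certificate is held; the structure's height is 8 ft, less than the 9 ft limit). But applying paragraphs (g)–(h): (g) operates against (b): the compliance score is 33 points, less than the 39 points limit. (h), which would lift (g), is not triggered — the lot is solely residential. So (b) is unavailable.
Exception (c) is satisfied on its face — the coverage ratio is 22%, under the 26% limit; the qualifying period is 145 days, meeting the 140 days threshold; a current Schedule C Certificate is held. But applying paragraph (i): (i) applies — the registered capacity is 340 units, meeting the 320 units threshold. So (c) is unavailable.
Exception (d) is satisfied on its face — assembly uses only hand tools; the structure's footprint is 185 sq ft, under the 200 sq ft limit; the reportable unit count is 56, meeting the 54 threshold. Applying paragraphs (j)–(p): (j) would limit (d) — a current Tier A Certificate is held — but (k) sets (j) aside: (k) is engaged — assessed value is $192,500, below the $221,000 limit. (l) is engaged (the baseline figure is 523, under the 692 limit), but is set aside by (m): (m) is engaged — a current Class E Declaration is held. (n) would limit (m) — a current Provisional Waiver is held — but (o) sets (n) aside: (o) operates against (n): the lot is in a historic district. (p) is not triggered (aggregate throughput is 3,870 units, not less than 3,580 units), so (o) stands. (d) remains available.
Exception (e) does not apply: electrical service is planned.

No — exception (d) applies; Bastian does not need a building permit.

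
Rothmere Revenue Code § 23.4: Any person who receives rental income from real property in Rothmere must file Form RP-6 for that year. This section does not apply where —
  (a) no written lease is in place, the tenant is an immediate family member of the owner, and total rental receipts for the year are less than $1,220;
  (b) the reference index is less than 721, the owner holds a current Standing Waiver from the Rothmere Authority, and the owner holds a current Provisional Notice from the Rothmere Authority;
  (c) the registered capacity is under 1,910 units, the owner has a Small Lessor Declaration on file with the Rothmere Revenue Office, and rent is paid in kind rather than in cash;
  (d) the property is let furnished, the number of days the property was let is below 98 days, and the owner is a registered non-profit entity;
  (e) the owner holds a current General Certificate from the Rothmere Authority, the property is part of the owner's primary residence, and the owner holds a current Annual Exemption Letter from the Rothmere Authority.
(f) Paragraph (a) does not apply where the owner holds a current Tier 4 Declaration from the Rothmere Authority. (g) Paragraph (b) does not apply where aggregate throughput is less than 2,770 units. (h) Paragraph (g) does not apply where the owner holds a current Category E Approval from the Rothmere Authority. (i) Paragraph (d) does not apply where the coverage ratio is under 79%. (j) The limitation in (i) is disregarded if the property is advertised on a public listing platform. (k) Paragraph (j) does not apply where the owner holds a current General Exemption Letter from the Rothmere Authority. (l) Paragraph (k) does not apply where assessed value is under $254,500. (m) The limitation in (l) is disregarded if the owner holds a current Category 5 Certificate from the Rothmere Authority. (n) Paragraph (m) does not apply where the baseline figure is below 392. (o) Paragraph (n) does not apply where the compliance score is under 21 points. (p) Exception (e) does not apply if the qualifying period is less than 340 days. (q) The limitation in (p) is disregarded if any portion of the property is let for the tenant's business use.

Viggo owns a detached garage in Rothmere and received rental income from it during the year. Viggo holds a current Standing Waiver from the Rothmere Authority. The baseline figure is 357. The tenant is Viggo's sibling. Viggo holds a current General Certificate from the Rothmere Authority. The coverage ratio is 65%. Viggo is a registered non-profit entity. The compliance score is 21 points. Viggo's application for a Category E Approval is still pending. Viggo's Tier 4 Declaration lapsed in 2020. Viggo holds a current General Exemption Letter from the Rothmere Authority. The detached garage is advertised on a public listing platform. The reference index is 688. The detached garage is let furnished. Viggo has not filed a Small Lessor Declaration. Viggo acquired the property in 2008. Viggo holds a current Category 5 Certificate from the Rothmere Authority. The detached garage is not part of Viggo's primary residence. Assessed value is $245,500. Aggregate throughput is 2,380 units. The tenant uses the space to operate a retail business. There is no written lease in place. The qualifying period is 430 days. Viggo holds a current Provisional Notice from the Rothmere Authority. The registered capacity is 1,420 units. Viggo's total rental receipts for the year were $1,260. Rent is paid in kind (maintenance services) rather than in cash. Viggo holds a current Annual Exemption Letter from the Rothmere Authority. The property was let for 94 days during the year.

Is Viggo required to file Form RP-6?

Exception (a) requires that total rental receipts for the year are less than $1,220; but total rental receipts for the year are $1,260, not less than $1,220, so (a) is unavailable.
All of (b)'s requirements are met (the reference index is 688, less than the 721 limit; a current Standing Waiver is held; a current Provisional Notice is held). Turning to paragraphs (g)–(h): (g) operates against (b): aggregate throughput is 2,380 units, less than the 2,770 units limit. (h), which would lift (g), is not engaged — there is no Category E Approval in force. Exception (b) does not apply.
Exception (c) does not apply: no Small Lessor Declaration is on file.
Exception (d): the property is let furnished; the number of days the property was let is 94 days, below the 98 days limit; Viggo is a registered non-profit — every condition holds. Considering the limiting provisions: (i) is engaged (the coverage ratio is 65%, under the 79% limit), but yields to (j): (j) operates against (i): the property is publicly advertised. (k) is engaged (a current General Exemption Letter is held), but yields to (l): (l) operates against (k): assessed value is $245,500, under the $254,500 limit. (m) is triggered (a current Category 5 Certificate is held), but is itself disapplied by (n): (n) operates — the baseline figure is 357, below the 392 limit. (o) is not engaged (the compliance score is 21 points, not under 21 points), so (n) stands. Exception (d) stands.
Exception (e) requires that the property is part of the owner's primary residence; but the detached garage is not part of the primary residence, so (e) is unavailable.

No — exception (d) applies; Viggo is not required to file Form RP-6.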